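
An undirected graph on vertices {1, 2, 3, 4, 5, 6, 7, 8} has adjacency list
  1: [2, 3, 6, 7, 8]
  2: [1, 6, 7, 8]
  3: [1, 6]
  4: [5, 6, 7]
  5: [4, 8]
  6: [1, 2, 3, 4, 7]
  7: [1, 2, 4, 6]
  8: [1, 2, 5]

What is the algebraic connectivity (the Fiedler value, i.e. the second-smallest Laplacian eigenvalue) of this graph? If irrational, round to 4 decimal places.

Reading degrees in the order [1, 2, 3, 4, 5, 6, 7, 8] gives [5, 4, 2, 3, 2, 5, 4, 3]; set D = diag(5, 4, 2, 3, 2, 5, 4, 3) and form L = D - A. The smallest Laplacian eigenvalue is always 0. The next one, lambda_2 = 1.3156, measures how hard the graph is to disconnect: larger values mean better connectivity. By the matrix-tree theorem the graph has (1/8) * product of the nonzero eigenvalues = 790 spanning trees. The largest eigenvalue, 6.3772, is at most the vertex count 8.

1.3156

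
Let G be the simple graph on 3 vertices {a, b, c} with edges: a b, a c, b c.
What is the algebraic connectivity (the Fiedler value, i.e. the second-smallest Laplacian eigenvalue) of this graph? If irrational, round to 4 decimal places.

3

With the vertex order [a, b, c], the degrees are [2, 2, 2], giving D = diag(2, 2, 2) and L = D - A. The sorted Laplacian eigenvalues are [0, 3, 3]; the algebraic connectivity is the second entry, 3. By the matrix-tree theorem the graph has (1/3) * product of the nonzero eigenvalues = 3 spanning trees.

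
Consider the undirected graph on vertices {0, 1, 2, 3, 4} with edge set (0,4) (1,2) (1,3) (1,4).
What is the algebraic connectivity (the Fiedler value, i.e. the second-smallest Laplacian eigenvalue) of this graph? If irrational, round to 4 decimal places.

Each diagonal entry of L is the vertex degree and each off-diagonal entry is -1 where an edge is present, 0 otherwise; in the order [0, 1, 2, 3, 4] the diagonal is [1, 3, 1, 1, 2]. The smallest Laplacian eigenvalue is always 0. The next one, lambda_2 = 0.5188, measures how hard the graph is to disconnect: larger values mean better connectivity. There is one zero in the spectrum, matching the 1 component.

0.5188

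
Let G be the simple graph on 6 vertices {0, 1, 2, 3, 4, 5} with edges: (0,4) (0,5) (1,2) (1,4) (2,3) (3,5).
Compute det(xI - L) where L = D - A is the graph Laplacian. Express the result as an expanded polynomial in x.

x^6 - 12x^5 + 54x^4 - 112x^3 + 105x^2 - 36x

Each diagonal entry of L is the vertex degree and each off-diagonal entry is -1 where an edge is present, 0 otherwise; in the order [0, 1, 2, 3, 4, 5] the diagonal is [2, 2, 2, 2, 2, 2]. L has integer entries, so p(x) = det(xI - L) has integer coefficients. Expanding the determinant yields x^6 - 12x^5 + 54x^4 - 112x^3 + 105x^2 - 36x. Since p(0) = det(-L) = 0, x divides p(x). The largest eigenvalue, 4, is at most the vertex count 6.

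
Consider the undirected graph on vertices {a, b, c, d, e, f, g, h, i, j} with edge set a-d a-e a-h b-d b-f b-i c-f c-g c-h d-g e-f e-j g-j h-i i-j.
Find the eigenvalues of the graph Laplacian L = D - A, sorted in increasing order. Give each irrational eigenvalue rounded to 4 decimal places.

With the vertex order [a, b, c, d, e, f, g, h, i, j], the degrees are [3, 3, 3, 3, 3, 3, 3, 3, 3, 3], giving D = diag(3, 3, 3, 3, 3, 3, 3, 3, 3, 3) and L = D - A. L is symmetric positive semidefinite, so every eigenvalue is real and nonnegative. The single zero eigenvalue shows the graph is connected.

[0, 2, 2, 2, 2, 2, 5, 5, 5, 5]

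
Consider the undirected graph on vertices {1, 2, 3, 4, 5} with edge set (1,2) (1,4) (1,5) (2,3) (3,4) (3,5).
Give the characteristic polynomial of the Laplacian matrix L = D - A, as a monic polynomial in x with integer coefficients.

With the vertex order [1, 2, 3, 4, 5], the degrees are [3, 2, 3, 2, 2], giving D = diag(3, 2, 3, 2, 2) and L = D - A. The eigenvalues of L are [0, 2, 2, 3, 5]; the characteristic polynomial is the product of (x - lambda_i), which multiplies out to x^5 - 12x^4 + 51x^3 - 92x^2 + 60x. The constant term is 0 because L is singular (the all-ones vector lies in its kernel).

x^5 - 12x^4 + 51x^3 - 92x^2 + 60x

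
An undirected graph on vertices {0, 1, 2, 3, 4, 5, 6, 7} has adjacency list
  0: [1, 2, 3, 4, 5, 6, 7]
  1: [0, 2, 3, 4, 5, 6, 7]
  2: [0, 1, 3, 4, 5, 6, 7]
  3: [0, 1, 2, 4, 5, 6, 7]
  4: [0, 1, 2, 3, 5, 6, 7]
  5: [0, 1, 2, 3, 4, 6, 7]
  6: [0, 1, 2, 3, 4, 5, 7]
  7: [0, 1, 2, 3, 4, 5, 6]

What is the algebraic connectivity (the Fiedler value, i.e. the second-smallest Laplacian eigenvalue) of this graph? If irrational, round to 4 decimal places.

Reading degrees in the order [0, 1, 2, 3, 4, 5, 6, 7] gives [7, 7, 7, 7, 7, 7, 7, 7]; set D = diag(7, 7, 7, 7, 7, 7, 7, 7) and form L = D - A. The sorted Laplacian eigenvalues are [0, 8, 8, 8, 8, 8, 8, 8]; the algebraic connectivity is the second entry, 8. The largest eigenvalue, 8, is at most the vertex count 8.

8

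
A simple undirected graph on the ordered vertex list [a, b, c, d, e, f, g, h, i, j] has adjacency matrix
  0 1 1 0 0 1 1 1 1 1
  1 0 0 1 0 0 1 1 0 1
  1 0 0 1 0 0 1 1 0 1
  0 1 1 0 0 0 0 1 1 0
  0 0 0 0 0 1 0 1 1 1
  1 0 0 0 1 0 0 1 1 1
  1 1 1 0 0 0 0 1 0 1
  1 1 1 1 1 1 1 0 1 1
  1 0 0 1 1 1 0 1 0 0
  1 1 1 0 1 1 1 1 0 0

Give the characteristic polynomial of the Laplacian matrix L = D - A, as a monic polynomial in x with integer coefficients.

With the vertex order [a, b, c, d, e, f, g, h, i, j], the degrees are [7, 5, 5, 4, 4, 5, 5, 9, 5, 7], giving D = diag(7, 5, 5, 4, 4, 5, 5, 9, 5, 7) and L = D - A. L has integer entries, so p(x) = det(xI - L) has integer coefficients. Expanding the determinant yields x^10 - 56x^9 + 1372x^8 - 19292x^7 + 171478x^6 - 998534x^5 + 3806458x^4 - 9152068x^3 + 12581495x^2 - 7526150x. Since p(0) = det(-L) = 0, x divides p(x). By the matrix-tree theorem the graph has (1/10) * product of the nonzero eigenvalues = 752615 spanning trees.

x^10 - 56x^9 + 1372x^8 - 19292x^7 + 171478x^6 - 998534x^5 + 3806458x^4 - 9152068x^3 + 12581495x^2 - 7526150x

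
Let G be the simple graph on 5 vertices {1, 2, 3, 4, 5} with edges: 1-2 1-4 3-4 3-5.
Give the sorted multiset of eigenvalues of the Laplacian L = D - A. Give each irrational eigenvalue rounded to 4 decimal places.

Each diagonal entry of L is the vertex degree and each off-diagonal entry is -1 where an edge is present, 0 otherwise; in the order [1, 2, 3, 4, 5] the diagonal is [2, 1, 2, 2, 1]. L is symmetric positive semidefinite, so every eigenvalue is real and nonnegative.

[0, 0.3820, 1.3820, 2.6180, 3.6180]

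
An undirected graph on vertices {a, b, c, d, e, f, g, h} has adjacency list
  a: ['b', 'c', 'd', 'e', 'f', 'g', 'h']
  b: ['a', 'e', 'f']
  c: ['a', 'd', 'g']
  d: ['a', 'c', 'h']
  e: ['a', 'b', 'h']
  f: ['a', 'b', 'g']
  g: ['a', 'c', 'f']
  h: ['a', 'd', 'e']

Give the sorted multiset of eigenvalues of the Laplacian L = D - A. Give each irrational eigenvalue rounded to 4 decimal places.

Each diagonal entry of L is the vertex degree and each off-diagonal entry is -1 where an edge is present, 0 otherwise; in the order [a, b, c, d, e, f, g, h] the diagonal is [7, 3, 3, 3, 3, 3, 3, 3]. Diagonalising L (or applying a numerical eigensolver to the 8x8 matrix) gives the spectrum above. The eigenvalues sum to 28, which equals trace(L) = 2|E|.

[0, 1.7530, 1.7530, 3.4450, 3.4450, 4.8019, 4.8019, 8]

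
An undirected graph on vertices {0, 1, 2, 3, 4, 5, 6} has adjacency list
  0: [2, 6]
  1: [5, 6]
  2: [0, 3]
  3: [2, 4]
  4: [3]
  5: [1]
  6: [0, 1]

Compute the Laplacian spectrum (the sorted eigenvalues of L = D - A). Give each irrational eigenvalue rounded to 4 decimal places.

[0, 0.1981, 0.7530, 1.5550, 2.4450, 3.2470, 3.8019]

Each diagonal entry of L is the vertex degree and each off-diagonal entry is -1 where an edge is present, 0 otherwise; in the order [0, 1, 2, 3, 4, 5, 6] the diagonal is [2, 2, 2, 2, 1, 1, 2]. The multiplicity of 0 as a Laplacian eigenvalue equals the number of connected components. The single zero eigenvalue shows the graph is connected.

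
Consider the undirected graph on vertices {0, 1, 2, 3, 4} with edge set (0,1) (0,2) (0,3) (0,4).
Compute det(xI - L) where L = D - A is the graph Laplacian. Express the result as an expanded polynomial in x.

x^5 - 8x^4 + 18x^3 - 16x^2 + 5x

Reading degrees in the order [0, 1, 2, 3, 4] gives [4, 1, 1, 1, 1]; set D = diag(4, 1, 1, 1, 1) and form L = D - A. The eigenvalues of L are [0, 1, 1, 1, 5]; the characteristic polynomial is the product of (x - lambda_i), which multiplies out to x^5 - 8x^4 + 18x^3 - 16x^2 + 5x. The coefficient of x^4 equals -trace(L) = -8, matching the sum of degrees. By the matrix-tree theorem the graph has (1/5) * product of the nonzero eigenvalues = 1 spanning tree.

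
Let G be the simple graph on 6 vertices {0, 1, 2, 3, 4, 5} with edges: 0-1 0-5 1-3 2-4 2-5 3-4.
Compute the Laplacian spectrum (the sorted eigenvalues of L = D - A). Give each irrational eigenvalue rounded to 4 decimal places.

Reading degrees in the order [0, 1, 2, 3, 4, 5] gives [2, 2, 2, 2, 2, 2]; set D = diag(2, 2, 2, 2, 2, 2) and form L = D - A. L is symmetric positive semidefinite, so every eigenvalue is real and nonnegative. The single zero eigenvalue shows the graph is connected. The eigenvalues sum to 12, which equals trace(L) = 2|E|.

[0, 1, 1, 3, 3, 4]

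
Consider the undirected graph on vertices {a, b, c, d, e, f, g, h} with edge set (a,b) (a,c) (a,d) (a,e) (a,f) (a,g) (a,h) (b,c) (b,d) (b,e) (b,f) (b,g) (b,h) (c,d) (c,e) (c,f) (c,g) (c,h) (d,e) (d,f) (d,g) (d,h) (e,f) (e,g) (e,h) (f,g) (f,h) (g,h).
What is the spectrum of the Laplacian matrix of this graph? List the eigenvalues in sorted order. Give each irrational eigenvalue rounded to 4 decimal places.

Reading degrees in the order [a, b, c, d, e, f, g, h] gives [7, 7, 7, 7, 7, 7, 7, 7]; set D = diag(7, 7, 7, 7, 7, 7, 7, 7) and form L = D - A. Diagonalising L (or applying a numerical eigensolver to the 8x8 matrix) gives the spectrum above. The single zero eigenvalue shows the graph is connected.

[0, 8, 8, 8, 8, 8, 8, 8]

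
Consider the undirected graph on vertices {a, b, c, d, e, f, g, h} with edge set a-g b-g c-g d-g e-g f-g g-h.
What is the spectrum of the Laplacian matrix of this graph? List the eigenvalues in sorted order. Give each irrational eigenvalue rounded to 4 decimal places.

[0, 1, 1, 1, 1, 1, 1, 8]

With the vertex order [a, b, c, d, e, f, g, h], the degrees are [1, 1, 1, 1, 1, 1, 7, 1], giving D = diag(1, 1, 1, 1, 1, 1, 7, 1) and L = D - A. The multiplicity of 0 as a Laplacian eigenvalue equals the number of connected components. By the matrix-tree theorem the graph has (1/8) * product of the nonzero eigenvalues = 1 spanning tree.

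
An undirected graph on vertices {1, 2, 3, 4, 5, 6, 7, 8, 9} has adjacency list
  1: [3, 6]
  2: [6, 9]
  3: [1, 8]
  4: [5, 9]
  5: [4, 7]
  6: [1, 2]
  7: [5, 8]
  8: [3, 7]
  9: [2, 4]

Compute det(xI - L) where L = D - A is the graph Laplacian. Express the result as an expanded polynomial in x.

x^9 - 18x^8 + 135x^7 - 546x^6 + 1287x^5 - 1782x^4 + 1386x^3 - 540x^2 + 81x

Reading degrees in the order [1, 2, 3, 4, 5, 6, 7, 8, 9] gives [2, 2, 2, 2, 2, 2, 2, 2, 2]; set D = diag(2, 2, 2, 2, 2, 2, 2, 2, 2) and form L = D - A. L has integer entries, so p(x) = det(xI - L) has integer coefficients. Expanding the determinant yields x^9 - 18x^8 + 135x^7 - 546x^6 + 1287x^5 - 1782x^4 + 1386x^3 - 540x^2 + 81x. The constant term is 0 because L is singular (the all-ones vector lies in its kernel). There is one zero in the spectrum, matching the 1 component.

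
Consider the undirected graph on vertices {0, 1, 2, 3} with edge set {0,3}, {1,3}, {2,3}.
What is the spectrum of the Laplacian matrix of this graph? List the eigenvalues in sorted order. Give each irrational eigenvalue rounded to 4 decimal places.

[0, 1, 1, 4]

Each diagonal entry of L is the vertex degree and each off-diagonal entry is -1 where an edge is present, 0 otherwise; in the order [0, 1, 2, 3] the diagonal is [1, 1, 1, 3]. Diagonalising L (or applying a numerical eigensolver to the 4x4 matrix) gives the spectrum above. By the matrix-tree theorem the graph has (1/4) * product of the nonzero eigenvalues = 1 spanning tree. The eigenvalues sum to 6, which equals trace(L) = 2|E|.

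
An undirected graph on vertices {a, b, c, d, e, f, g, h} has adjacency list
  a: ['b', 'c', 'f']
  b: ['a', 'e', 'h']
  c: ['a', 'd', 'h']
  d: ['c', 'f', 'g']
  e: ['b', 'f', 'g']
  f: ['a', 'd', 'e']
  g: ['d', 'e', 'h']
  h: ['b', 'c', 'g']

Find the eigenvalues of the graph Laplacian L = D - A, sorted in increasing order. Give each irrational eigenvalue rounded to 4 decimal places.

With the vertex order [a, b, c, d, e, f, g, h], the degrees are [3, 3, 3, 3, 3, 3, 3, 3], giving D = diag(3, 3, 3, 3, 3, 3, 3, 3) and L = D - A. Since every row of L sums to 0, the all-ones vector is in the kernel and 0 is an eigenvalue. The single zero eigenvalue shows the graph is connected. There is one zero in the spectrum, matching the 1 component.

[0, 2, 2, 2, 4, 4, 4, 6]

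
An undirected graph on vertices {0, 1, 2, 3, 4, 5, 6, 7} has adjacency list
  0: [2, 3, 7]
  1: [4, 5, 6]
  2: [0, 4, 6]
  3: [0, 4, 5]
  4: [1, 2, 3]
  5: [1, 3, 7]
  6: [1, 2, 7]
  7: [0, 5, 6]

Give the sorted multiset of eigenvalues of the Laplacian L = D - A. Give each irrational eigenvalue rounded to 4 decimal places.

Each diagonal entry of L is the vertex degree and each off-diagonal entry is -1 where an edge is present, 0 otherwise; in the order [0, 1, 2, 3, 4, 5, 6, 7] the diagonal is [3, 3, 3, 3, 3, 3, 3, 3]. Since every row of L sums to 0, the all-ones vector is in the kernel and 0 is an eigenvalue. The eigenvalues sum to 24, which equals trace(L) = 2|E|. The largest eigenvalue, 6, is at most the vertex count 8.

[0, 2, 2, 2, 4, 4, 4, 6]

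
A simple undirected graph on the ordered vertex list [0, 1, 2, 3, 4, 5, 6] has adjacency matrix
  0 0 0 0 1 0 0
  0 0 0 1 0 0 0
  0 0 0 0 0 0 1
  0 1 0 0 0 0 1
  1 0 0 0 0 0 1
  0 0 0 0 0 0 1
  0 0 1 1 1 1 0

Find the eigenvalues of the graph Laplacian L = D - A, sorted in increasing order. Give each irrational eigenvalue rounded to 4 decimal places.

Each diagonal entry of L is the vertex degree and each off-diagonal entry is -1 where an edge is present, 0 otherwise; in the order [0, 1, 2, 3, 4, 5, 6] the diagonal is [1, 1, 1, 2, 2, 1, 4]. Since every row of L sums to 0, the all-ones vector is in the kernel and 0 is an eigenvalue. The single zero eigenvalue shows the graph is connected. There is one zero in the spectrum, matching the 1 component. The largest eigenvalue, 5.1642, is at most the vertex count 7.

[0, 0.3820, 0.6086, 1, 2.2271, 2.6180, 5.1642]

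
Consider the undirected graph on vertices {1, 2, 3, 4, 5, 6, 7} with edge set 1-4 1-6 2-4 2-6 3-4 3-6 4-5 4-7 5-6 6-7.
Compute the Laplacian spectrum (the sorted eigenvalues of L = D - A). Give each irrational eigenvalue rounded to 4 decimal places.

[0, 2, 2, 2, 2, 5, 7]

Reading degrees in the order [1, 2, 3, 4, 5, 6, 7] gives [2, 2, 2, 5, 2, 5, 2]; set D = diag(2, 2, 2, 5, 2, 5, 2) and form L = D - A. Since every row of L sums to 0, the all-ones vector is in the kernel and 0 is an eigenvalue.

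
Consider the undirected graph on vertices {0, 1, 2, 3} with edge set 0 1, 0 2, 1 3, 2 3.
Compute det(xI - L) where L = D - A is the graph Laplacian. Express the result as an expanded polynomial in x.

Reading degrees in the order [0, 1, 2, 3] gives [2, 2, 2, 2]; set D = diag(2, 2, 2, 2) and form L = D - A. The eigenvalues of L are [0, 2, 2, 4]; the characteristic polynomial is the product of (x - lambda_i), which multiplies out to x^4 - 8x^3 + 20x^2 - 16x. Since p(0) = det(-L) = 0, x divides p(x). There is one zero in the spectrum, matching the 1 component.

x^4 - 8x^3 + 20x^2 - 16x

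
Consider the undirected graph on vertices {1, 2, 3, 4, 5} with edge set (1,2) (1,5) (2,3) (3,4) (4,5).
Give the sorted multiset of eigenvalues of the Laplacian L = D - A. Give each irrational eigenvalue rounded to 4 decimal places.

With the vertex order [1, 2, 3, 4, 5], the degrees are [2, 2, 2, 2, 2], giving D = diag(2, 2, 2, 2, 2) and L = D - A. Since every row of L sums to 0, the all-ones vector is in the kernel and 0 is an eigenvalue. There is one zero in the spectrum, matching the 1 component.

[0, 1.3820, 1.3820, 3.6180, 3.6180]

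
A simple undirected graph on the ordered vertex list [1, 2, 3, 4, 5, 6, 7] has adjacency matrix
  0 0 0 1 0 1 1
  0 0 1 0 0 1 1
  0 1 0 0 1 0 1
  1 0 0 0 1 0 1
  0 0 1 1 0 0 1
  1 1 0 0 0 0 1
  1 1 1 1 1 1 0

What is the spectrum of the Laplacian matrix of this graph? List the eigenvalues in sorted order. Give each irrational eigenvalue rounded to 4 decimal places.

Reading degrees in the order [1, 2, 3, 4, 5, 6, 7] gives [3, 3, 3, 3, 3, 3, 6]; set D = diag(3, 3, 3, 3, 3, 3, 6) and form L = D - A. Since every row of L sums to 0, the all-ones vector is in the kernel and 0 is an eigenvalue. The single zero eigenvalue shows the graph is connected. The eigenvalues sum to 24, which equals trace(L) = 2|E|. The largest eigenvalue, 7, is at most the vertex count 7.

[0, 2, 2, 4, 4, 5, 7]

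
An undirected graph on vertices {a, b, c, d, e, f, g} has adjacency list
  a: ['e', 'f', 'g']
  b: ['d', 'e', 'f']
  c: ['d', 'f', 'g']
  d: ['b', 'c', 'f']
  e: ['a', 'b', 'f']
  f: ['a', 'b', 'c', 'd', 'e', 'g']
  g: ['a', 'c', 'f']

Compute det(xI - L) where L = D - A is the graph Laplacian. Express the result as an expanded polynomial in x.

x^7 - 24x^6 + 231x^5 - 1140x^4 + 3036x^3 - 4128x^2 + 2240x

Reading degrees in the order [a, b, c, d, e, f, g] gives [3, 3, 3, 3, 3, 6, 3]; set D = diag(3, 3, 3, 3, 3, 6, 3) and form L = D - A. L has integer entries, so p(x) = det(xI - L) has integer coefficients. Expanding the determinant yields x^7 - 24x^6 + 231x^5 - 1140x^4 + 3036x^3 - 4128x^2 + 2240x. The coefficient of x^6 equals -trace(L) = -24, matching the sum of degrees. The largest eigenvalue, 7, is at most the vertex count 7. There is one zero in the spectrum, matching the 1 component.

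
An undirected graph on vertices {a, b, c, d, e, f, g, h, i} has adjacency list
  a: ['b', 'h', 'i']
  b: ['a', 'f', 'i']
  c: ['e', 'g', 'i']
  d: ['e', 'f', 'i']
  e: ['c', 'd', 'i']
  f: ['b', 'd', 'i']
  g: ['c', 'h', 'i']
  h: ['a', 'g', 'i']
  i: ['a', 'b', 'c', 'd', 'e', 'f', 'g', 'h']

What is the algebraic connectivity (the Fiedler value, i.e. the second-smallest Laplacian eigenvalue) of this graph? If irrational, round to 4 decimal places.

Reading degrees in the order [a, b, c, d, e, f, g, h, i] gives [3, 3, 3, 3, 3, 3, 3, 3, 8]; set D = diag(3, 3, 3, 3, 3, 3, 3, 3, 8) and form L = D - A. Computing the eigenvalues of L and sorting gives [0, 1.5858, 1.5858, 3, 3, 4.4142, 4.4142, 5, 9]. The Fiedler value lambda_2 = 1.5858 is strictly positive, so the graph is connected. By the matrix-tree theorem the graph has (1/9) * product of the nonzero eigenvalues = 2205 spanning trees.

1.5858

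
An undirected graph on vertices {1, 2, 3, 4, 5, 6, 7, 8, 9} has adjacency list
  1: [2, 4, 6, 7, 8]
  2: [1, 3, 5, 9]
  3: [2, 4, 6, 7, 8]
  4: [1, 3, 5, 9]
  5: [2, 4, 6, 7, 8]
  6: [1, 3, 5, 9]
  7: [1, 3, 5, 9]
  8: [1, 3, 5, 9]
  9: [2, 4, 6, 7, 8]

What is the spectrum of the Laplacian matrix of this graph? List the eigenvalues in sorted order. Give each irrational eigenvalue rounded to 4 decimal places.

With the vertex order [1, 2, 3, 4, 5, 6, 7, 8, 9], the degrees are [5, 4, 5, 4, 5, 4, 4, 4, 5], giving D = diag(5, 4, 5, 4, 5, 4, 4, 4, 5) and L = D - A. Diagonalising L (or applying a numerical eigensolver to the 9x9 matrix) gives the spectrum above. There is one zero in the spectrum, matching the 1 component. The eigenvalues sum to 40, which equals trace(L) = 2|E|.

[0, 4, 4, 4, 4, 5, 5, 5, 9]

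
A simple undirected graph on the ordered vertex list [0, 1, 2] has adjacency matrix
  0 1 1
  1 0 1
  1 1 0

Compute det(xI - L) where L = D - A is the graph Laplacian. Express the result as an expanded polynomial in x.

x^3 - 6x^2 + 9x

With the vertex order [0, 1, 2], the degrees are [2, 2, 2], giving D = diag(2, 2, 2) and L = D - A. Computing det(xI - L) by cofactor expansion (or equivalently via sum-over-permutations) gives x^3 - 6x^2 + 9x. The coefficient of x^2 equals -trace(L) = -6, matching the sum of degrees. The eigenvalues sum to 6, which equals trace(L) = 2|E|. The largest eigenvalue, 3, is at most the vertex count 3.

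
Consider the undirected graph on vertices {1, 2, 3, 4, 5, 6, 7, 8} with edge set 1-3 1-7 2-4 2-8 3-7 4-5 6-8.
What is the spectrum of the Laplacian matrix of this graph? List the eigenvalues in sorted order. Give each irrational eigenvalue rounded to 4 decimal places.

[0, 0, 0.3820, 1.3820, 2.6180, 3, 3, 3.6180]

With the vertex order [1, 2, 3, 4, 5, 6, 7, 8], the degrees are [2, 2, 2, 2, 1, 1, 2, 2], giving D = diag(2, 2, 2, 2, 1, 1, 2, 2) and L = D - A. L is symmetric positive semidefinite, so every eigenvalue is real and nonnegative. The 2 zero eigenvalues correspond to the 2 connected components. The eigenvalues sum to 14, which equals trace(L) = 2|E|.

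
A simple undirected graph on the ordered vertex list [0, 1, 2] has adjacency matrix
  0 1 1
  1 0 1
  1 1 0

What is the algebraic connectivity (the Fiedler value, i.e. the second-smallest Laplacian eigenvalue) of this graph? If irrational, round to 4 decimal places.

3

Reading degrees in the order [0, 1, 2] gives [2, 2, 2]; set D = diag(2, 2, 2) and form L = D - A. Computing the eigenvalues of L and sorting gives [0, 3, 3]. The Fiedler value lambda_2 = 3 is strictly positive, so the graph is connected. The largest eigenvalue, 3, is at most the vertex count 3.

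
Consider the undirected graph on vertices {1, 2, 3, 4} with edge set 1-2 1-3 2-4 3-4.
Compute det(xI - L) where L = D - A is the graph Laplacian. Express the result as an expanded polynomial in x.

x^4 - 8x^3 + 20x^2 - 16x

Reading degrees in the order [1, 2, 3, 4] gives [2, 2, 2, 2]; set D = diag(2, 2, 2, 2) and form L = D - A. Computing det(xI - L) by cofactor expansion (or equivalently via sum-over-permutations) gives x^4 - 8x^3 + 20x^2 - 16x. Since p(0) = det(-L) = 0, x divides p(x). By the matrix-tree theorem the graph has (1/4) * product of the nonzero eigenvalues = 4 spanning trees. There is one zero in the spectrum, matching the 1 component.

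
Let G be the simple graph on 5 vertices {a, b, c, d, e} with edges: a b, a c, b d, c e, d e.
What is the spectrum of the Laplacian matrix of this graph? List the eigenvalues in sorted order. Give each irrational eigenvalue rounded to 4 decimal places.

Reading degrees in the order [a, b, c, d, e] gives [2, 2, 2, 2, 2]; set D = diag(2, 2, 2, 2, 2) and form L = D - A. Since every row of L sums to 0, the all-ones vector is in the kernel and 0 is an eigenvalue. The single zero eigenvalue shows the graph is connected. By the matrix-tree theorem the graph has (1/5) * product of the nonzero eigenvalues = 5 spanning trees.

[0, 1.3820, 1.3820, 3.6180, 3.6180]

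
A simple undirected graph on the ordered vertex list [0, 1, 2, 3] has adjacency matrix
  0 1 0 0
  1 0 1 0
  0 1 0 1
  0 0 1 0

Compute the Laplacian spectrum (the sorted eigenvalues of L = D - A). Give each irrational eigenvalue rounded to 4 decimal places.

[0, 0.5858, 2, 3.4142]

Reading degrees in the order [0, 1, 2, 3] gives [1, 2, 2, 1]; set D = diag(1, 2, 2, 1) and form L = D - A. Since every row of L sums to 0, the all-ones vector is in the kernel and 0 is an eigenvalue. There is one zero in the spectrum, matching the 1 component.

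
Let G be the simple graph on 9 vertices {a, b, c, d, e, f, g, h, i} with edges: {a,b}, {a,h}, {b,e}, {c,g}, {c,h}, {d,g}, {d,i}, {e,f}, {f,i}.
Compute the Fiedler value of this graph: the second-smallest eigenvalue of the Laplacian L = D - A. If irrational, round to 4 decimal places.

With the vertex order [a, b, c, d, e, f, g, h, i], the degrees are [2, 2, 2, 2, 2, 2, 2, 2, 2], giving D = diag(2, 2, 2, 2, 2, 2, 2, 2, 2) and L = D - A. Computing the eigenvalues of L and sorting gives [0, 0.4679, 0.4679, 1.6527, 1.6527, 3, 3, 3.8794, 3.8794]. The Fiedler value lambda_2 = 0.4679 is strictly positive, so the graph is connected. The eigenvalues sum to 18, which equals trace(L) = 2|E|.

0.4679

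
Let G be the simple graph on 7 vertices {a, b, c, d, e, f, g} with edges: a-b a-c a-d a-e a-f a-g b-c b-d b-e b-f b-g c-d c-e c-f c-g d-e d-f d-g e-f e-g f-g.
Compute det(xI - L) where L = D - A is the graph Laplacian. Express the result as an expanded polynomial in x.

With the vertex order [a, b, c, d, e, f, g], the degrees are [6, 6, 6, 6, 6, 6, 6], giving D = diag(6, 6, 6, 6, 6, 6, 6) and L = D - A. The eigenvalues of L are [0, 7, 7, 7, 7, 7, 7]; the characteristic polynomial is the product of (x - lambda_i), which multiplies out to x^7 - 42x^6 + 735x^5 - 6860x^4 + 36015x^3 - 100842x^2 + 117649x. The constant term is 0 because L is singular (the all-ones vector lies in its kernel). The eigenvalues sum to 42, which equals trace(L) = 2|E|.

x^7 - 42x^6 + 735x^5 - 6860x^4 + 36015x^3 - 100842x^2 + 117649x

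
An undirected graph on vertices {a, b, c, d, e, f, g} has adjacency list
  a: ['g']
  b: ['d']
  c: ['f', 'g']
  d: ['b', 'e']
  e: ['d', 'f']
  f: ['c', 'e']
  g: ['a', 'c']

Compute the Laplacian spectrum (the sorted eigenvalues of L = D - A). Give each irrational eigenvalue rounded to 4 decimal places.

With the vertex order [a, b, c, d, e, f, g], the degrees are [1, 1, 2, 2, 2, 2, 2], giving D = diag(1, 1, 2, 2, 2, 2, 2) and L = D - A. The multiplicity of 0 as a Laplacian eigenvalue equals the number of connected components. The single zero eigenvalue shows the graph is connected. There is one zero in the spectrum, matching the 1 component.

[0, 0.1981, 0.7530, 1.5550, 2.4450, 3.2470, 3.8019]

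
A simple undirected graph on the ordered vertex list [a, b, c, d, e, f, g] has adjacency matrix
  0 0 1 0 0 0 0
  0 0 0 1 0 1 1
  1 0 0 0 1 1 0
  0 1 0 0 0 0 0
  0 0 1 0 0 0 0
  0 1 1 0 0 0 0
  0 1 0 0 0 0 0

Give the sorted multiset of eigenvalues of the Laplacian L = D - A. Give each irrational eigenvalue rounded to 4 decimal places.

Reading degrees in the order [a, b, c, d, e, f, g] gives [1, 3, 3, 1, 1, 2, 1]; set D = diag(1, 3, 3, 1, 1, 2, 1) and form L = D - A. Since every row of L sums to 0, the all-ones vector is in the kernel and 0 is an eigenvalue. The single zero eigenvalue shows the graph is connected. By the matrix-tree theorem the graph has (1/7) * product of the nonzero eigenvalues = 1 spanning tree.

[0, 0.2679, 1, 1, 1.5858, 3.7321, 4.4142]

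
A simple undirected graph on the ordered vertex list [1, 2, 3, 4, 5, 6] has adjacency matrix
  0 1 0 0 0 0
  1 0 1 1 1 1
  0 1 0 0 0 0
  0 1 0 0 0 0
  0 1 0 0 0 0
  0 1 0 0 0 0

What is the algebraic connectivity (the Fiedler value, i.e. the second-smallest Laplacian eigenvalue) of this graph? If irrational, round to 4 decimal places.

1

Each diagonal entry of L is the vertex degree and each off-diagonal entry is -1 where an edge is present, 0 otherwise; in the order [1, 2, 3, 4, 5, 6] the diagonal is [1, 5, 1, 1, 1, 1]. The smallest Laplacian eigenvalue is always 0. The next one, lambda_2 = 1, measures how hard the graph is to disconnect: larger values mean better connectivity.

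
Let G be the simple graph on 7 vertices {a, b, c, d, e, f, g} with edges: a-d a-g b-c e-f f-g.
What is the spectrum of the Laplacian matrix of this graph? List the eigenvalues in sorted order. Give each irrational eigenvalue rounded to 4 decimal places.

[0, 0, 0.3820, 1.3820, 2, 2.6180, 3.6180]

Reading degrees in the order [a, b, c, d, e, f, g] gives [2, 1, 1, 1, 1, 2, 2]; set D = diag(2, 1, 1, 1, 1, 2, 2) and form L = D - A. L is symmetric positive semidefinite, so every eigenvalue is real and nonnegative. The 2 zero eigenvalues correspond to the 2 connected components.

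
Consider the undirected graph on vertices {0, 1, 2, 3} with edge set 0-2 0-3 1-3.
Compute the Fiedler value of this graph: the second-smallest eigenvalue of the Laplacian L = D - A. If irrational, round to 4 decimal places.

0.5858

Reading degrees in the order [0, 1, 2, 3] gives [2, 1, 1, 2]; set D = diag(2, 1, 1, 2) and form L = D - A. Computing the eigenvalues of L and sorting gives [0, 0.5858, 2, 3.4142]. The Fiedler value lambda_2 = 0.5858 is strictly positive, so the graph is connected. The largest eigenvalue, 3.4142, is at most the vertex count 4.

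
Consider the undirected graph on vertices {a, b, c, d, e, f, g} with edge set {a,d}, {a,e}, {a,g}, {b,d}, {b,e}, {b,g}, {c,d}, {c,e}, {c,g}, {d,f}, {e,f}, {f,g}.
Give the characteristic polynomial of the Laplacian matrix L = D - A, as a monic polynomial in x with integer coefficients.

x^7 - 24x^6 + 234x^5 - 1192x^4 + 3357x^3 - 4968x^2 + 3024x

With the vertex order [a, b, c, d, e, f, g], the degrees are [3, 3, 3, 4, 4, 3, 4], giving D = diag(3, 3, 3, 4, 4, 3, 4) and L = D - A. L has integer entries, so p(x) = det(xI - L) has integer coefficients. Expanding the determinant yields x^7 - 24x^6 + 234x^5 - 1192x^4 + 3357x^3 - 4968x^2 + 3024x. The constant term is 0 because L is singular (the all-ones vector lies in its kernel).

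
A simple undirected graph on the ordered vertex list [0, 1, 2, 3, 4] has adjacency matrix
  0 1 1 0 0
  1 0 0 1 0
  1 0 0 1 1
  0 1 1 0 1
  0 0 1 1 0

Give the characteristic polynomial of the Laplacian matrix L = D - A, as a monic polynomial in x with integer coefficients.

With the vertex order [0, 1, 2, 3, 4], the degrees are [2, 2, 3, 3, 2], giving D = diag(2, 2, 3, 3, 2) and L = D - A. L has integer entries, so p(x) = det(xI - L) has integer coefficients. Expanding the determinant yields x^5 - 12x^4 + 51x^3 - 90x^2 + 55x. Since p(0) = det(-L) = 0, x divides p(x). There is one zero in the spectrum, matching the 1 component. The largest eigenvalue, 4.6180, is at most the vertex count 5.

x^5 - 12x^4 + 51x^3 - 90x^2 + 55x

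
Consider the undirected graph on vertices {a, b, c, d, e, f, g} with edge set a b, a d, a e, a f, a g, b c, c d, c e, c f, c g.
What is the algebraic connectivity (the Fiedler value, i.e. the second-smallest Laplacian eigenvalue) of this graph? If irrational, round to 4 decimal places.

Reading degrees in the order [a, b, c, d, e, f, g] gives [5, 2, 5, 2, 2, 2, 2]; set D = diag(5, 2, 5, 2, 2, 2, 2) and form L = D - A. The sorted Laplacian eigenvalues are [0, 2, 2, 2, 2, 5, 7]; the algebraic connectivity is the second entry, 2. There is one zero in the spectrum, matching the 1 component.

2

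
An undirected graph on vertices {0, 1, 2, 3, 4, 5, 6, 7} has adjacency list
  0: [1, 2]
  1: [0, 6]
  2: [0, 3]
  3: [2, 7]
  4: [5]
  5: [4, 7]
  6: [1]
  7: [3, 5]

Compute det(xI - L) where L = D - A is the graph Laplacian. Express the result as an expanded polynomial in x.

x^8 - 14x^7 + 78x^6 - 220x^5 + 330x^4 - 252x^3 + 84x^2 - 8x

Each diagonal entry of L is the vertex degree and each off-diagonal entry is -1 where an edge is present, 0 otherwise; in the order [0, 1, 2, 3, 4, 5, 6, 7] the diagonal is [2, 2, 2, 2, 1, 2, 1, 2]. L has integer entries, so p(x) = det(xI - L) has integer coefficients. Expanding the determinant yields x^8 - 14x^7 + 78x^6 - 220x^5 + 330x^4 - 252x^3 + 84x^2 - 8x. The coefficient of x^7 equals -trace(L) = -14, matching the sum of degrees.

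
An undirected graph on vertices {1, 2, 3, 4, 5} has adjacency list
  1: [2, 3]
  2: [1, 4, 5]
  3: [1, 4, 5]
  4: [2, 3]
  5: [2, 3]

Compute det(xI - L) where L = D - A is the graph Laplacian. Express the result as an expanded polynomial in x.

x^5 - 12x^4 + 51x^3 - 92x^2 + 60x

Each diagonal entry of L is the vertex degree and each off-diagonal entry is -1 where an edge is present, 0 otherwise; in the order [1, 2, 3, 4, 5] the diagonal is [2, 3, 3, 2, 2]. The eigenvalues of L are [0, 2, 2, 3, 5]; the characteristic polynomial is the product of (x - lambda_i), which multiplies out to x^5 - 12x^4 + 51x^3 - 92x^2 + 60x. The constant term is 0 because L is singular (the all-ones vector lies in its kernel). The largest eigenvalue, 5, is at most the vertex count 5.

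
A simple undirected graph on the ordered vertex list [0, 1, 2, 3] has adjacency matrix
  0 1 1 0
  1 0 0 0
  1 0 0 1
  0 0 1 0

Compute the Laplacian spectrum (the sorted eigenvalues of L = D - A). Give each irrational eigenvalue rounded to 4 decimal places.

With the vertex order [0, 1, 2, 3], the degrees are [2, 1, 2, 1], giving D = diag(2, 1, 2, 1) and L = D - A. The multiplicity of 0 as a Laplacian eigenvalue equals the number of connected components.

[0, 0.5858, 2, 3.4142]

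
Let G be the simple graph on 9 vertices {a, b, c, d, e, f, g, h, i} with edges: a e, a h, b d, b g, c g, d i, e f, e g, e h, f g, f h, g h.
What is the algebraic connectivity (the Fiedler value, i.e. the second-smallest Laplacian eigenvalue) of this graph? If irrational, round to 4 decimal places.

With the vertex order [a, b, c, d, e, f, g, h, i], the degrees are [2, 2, 1, 2, 4, 3, 5, 4, 1], giving D = diag(2, 2, 1, 2, 4, 3, 5, 4, 1) and L = D - A. The smallest Laplacian eigenvalue is always 0. The next one, lambda_2 = 0.2575, measures how hard the graph is to disconnect: larger values mean better connectivity. The eigenvalues sum to 24, which equals trace(L) = 2|E|.

0.2575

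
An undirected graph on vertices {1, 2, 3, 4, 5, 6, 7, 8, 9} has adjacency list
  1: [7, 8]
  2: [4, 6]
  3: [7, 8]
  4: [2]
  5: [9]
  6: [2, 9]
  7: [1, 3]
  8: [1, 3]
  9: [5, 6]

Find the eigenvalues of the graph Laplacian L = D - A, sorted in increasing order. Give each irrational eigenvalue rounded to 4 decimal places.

With the vertex order [1, 2, 3, 4, 5, 6, 7, 8, 9], the degrees are [2, 2, 2, 1, 1, 2, 2, 2, 2], giving D = diag(2, 2, 2, 1, 1, 2, 2, 2, 2) and L = D - A. The multiplicity of 0 as a Laplacian eigenvalue equals the number of connected components. The 2 zero eigenvalues correspond to the 2 connected components. The eigenvalues sum to 16, which equals trace(L) = 2|E|.

[0, 0, 0.3820, 1.3820, 2, 2, 2.6180, 3.6180, 4]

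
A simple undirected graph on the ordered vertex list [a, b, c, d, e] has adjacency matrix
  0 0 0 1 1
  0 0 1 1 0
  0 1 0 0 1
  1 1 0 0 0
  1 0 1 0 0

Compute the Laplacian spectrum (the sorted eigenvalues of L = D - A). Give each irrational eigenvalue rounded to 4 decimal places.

With the vertex order [a, b, c, d, e], the degrees are [2, 2, 2, 2, 2], giving D = diag(2, 2, 2, 2, 2) and L = D - A. Diagonalising L (or applying a numerical eigensolver to the 5x5 matrix) gives the spectrum above. The single zero eigenvalue shows the graph is connected. By the matrix-tree theorem the graph has (1/5) * product of the nonzero eigenvalues = 5 spanning trees. The largest eigenvalue, 3.6180, is at most the vertex count 5.

[0, 1.3820, 1.3820, 3.6180, 3.6180]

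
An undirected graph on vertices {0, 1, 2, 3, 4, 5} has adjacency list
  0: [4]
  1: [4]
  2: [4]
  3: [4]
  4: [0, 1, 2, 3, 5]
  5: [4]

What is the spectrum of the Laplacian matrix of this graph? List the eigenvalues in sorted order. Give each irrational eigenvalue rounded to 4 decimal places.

[0, 1, 1, 1, 1, 6]

With the vertex order [0, 1, 2, 3, 4, 5], the degrees are [1, 1, 1, 1, 5, 1], giving D = diag(1, 1, 1, 1, 5, 1) and L = D - A. L is symmetric positive semidefinite, so every eigenvalue is real and nonnegative.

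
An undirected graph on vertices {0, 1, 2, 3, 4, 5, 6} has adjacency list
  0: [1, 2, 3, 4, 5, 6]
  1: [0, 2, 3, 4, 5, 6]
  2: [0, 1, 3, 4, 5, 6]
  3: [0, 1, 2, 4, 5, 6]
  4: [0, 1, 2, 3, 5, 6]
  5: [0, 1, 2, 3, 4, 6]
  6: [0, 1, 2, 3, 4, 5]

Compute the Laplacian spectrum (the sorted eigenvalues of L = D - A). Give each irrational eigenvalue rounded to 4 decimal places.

[0, 7, 7, 7, 7, 7, 7]

Reading degrees in the order [0, 1, 2, 3, 4, 5, 6] gives [6, 6, 6, 6, 6, 6, 6]; set D = diag(6, 6, 6, 6, 6, 6, 6) and form L = D - A. L is symmetric positive semidefinite, so every eigenvalue is real and nonnegative. The eigenvalues sum to 42, which equals trace(L) = 2|E|. There is one zero in the spectrum, matching the 1 component.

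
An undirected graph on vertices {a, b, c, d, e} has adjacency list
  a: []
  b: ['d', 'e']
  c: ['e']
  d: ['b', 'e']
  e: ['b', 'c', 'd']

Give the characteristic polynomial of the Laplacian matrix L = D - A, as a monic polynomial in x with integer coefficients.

Reading degrees in the order [a, b, c, d, e] gives [0, 2, 1, 2, 3]; set D = diag(0, 2, 1, 2, 3) and form L = D - A. L has integer entries, so p(x) = det(xI - L) has integer coefficients. Expanding the determinant yields x^5 - 8x^4 + 19x^3 - 12x^2. The coefficient of x^4 equals -trace(L) = -8, matching the sum of degrees. There are 2 zeros in the spectrum, matching the 2 components.

x^5 - 8x^4 + 19x^3 - 12x^2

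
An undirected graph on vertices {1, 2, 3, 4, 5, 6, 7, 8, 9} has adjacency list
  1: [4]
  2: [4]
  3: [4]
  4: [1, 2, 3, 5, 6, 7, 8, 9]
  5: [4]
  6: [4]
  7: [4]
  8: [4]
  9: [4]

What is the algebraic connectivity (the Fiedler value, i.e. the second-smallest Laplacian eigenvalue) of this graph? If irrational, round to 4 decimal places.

1

Reading degrees in the order [1, 2, 3, 4, 5, 6, 7, 8, 9] gives [1, 1, 1, 8, 1, 1, 1, 1, 1]; set D = diag(1, 1, 1, 8, 1, 1, 1, 1, 1) and form L = D - A. The smallest Laplacian eigenvalue is always 0. The next one, lambda_2 = 1, measures how hard the graph is to disconnect: larger values mean better connectivity.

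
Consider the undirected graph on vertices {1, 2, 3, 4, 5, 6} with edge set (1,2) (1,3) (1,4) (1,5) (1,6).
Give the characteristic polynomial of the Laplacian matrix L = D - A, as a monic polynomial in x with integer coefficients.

x^6 - 10x^5 + 30x^4 - 40x^3 + 25x^2 - 6x

With the vertex order [1, 2, 3, 4, 5, 6], the degrees are [5, 1, 1, 1, 1, 1], giving D = diag(5, 1, 1, 1, 1, 1) and L = D - A. The eigenvalues of L are [0, 1, 1, 1, 1, 6]; the characteristic polynomial is the product of (x - lambda_i), which multiplies out to x^6 - 10x^5 + 30x^4 - 40x^3 + 25x^2 - 6x. The coefficient of x^5 equals -trace(L) = -10, matching the sum of degrees.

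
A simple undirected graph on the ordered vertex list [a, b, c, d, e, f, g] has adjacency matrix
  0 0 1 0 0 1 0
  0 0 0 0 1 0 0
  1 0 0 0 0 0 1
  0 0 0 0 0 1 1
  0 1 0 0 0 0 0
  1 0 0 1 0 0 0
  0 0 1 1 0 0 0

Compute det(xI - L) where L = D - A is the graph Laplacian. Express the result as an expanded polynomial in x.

x^7 - 12x^6 + 55x^5 - 120x^4 + 125x^3 - 50x^2

With the vertex order [a, b, c, d, e, f, g], the degrees are [2, 1, 2, 2, 1, 2, 2], giving D = diag(2, 1, 2, 2, 1, 2, 2) and L = D - A. Computing det(xI - L) by cofactor expansion (or equivalently via sum-over-permutations) gives x^7 - 12x^6 + 55x^5 - 120x^4 + 125x^3 - 50x^2. The constant term is 0 because L is singular (the all-ones vector lies in its kernel). The largest eigenvalue, 3.6180, is at most the vertex count 7.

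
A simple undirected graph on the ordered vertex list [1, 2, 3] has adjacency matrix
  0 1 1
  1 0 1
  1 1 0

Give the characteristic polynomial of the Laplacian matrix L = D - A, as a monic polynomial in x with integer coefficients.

x^3 - 6x^2 + 9x

With the vertex order [1, 2, 3], the degrees are [2, 2, 2], giving D = diag(2, 2, 2) and L = D - A. Computing det(xI - L) by cofactor expansion (or equivalently via sum-over-permutations) gives x^3 - 6x^2 + 9x. The constant term is 0 because L is singular (the all-ones vector lies in its kernel).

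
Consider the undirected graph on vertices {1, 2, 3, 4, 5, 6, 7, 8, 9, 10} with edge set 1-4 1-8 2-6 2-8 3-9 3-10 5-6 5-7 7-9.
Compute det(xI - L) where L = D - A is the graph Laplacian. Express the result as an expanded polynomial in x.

With the vertex order [1, 2, 3, 4, 5, 6, 7, 8, 9, 10], the degrees are [2, 2, 2, 1, 2, 2, 2, 2, 2, 1], giving D = diag(2, 2, 2, 1, 2, 2, 2, 2, 2, 1) and L = D - A. L has integer entries, so p(x) = det(xI - L) has integer coefficients. Expanding the determinant yields x^10 - 18x^9 + 136x^8 - 560x^7 + 1365x^6 - 2002x^5 + 1716x^4 - 792x^3 + 165x^2 - 10x. The coefficient of x^9 equals -trace(L) = -18, matching the sum of degrees.

x^10 - 18x^9 + 136x^8 - 560x^7 + 1365x^6 - 2002x^5 + 1716x^4 - 792x^3 + 165x^2 - 10x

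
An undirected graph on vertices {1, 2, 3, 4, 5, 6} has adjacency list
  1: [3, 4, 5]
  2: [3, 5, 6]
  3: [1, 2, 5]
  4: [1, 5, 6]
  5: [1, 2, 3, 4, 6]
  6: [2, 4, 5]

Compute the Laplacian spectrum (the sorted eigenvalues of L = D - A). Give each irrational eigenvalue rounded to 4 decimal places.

[0, 2.3820, 2.3820, 4.6180, 4.6180, 6]

With the vertex order [1, 2, 3, 4, 5, 6], the degrees are [3, 3, 3, 3, 5, 3], giving D = diag(3, 3, 3, 3, 5, 3) and L = D - A. Since every row of L sums to 0, the all-ones vector is in the kernel and 0 is an eigenvalue. The eigenvalues sum to 20, which equals trace(L) = 2|E|.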